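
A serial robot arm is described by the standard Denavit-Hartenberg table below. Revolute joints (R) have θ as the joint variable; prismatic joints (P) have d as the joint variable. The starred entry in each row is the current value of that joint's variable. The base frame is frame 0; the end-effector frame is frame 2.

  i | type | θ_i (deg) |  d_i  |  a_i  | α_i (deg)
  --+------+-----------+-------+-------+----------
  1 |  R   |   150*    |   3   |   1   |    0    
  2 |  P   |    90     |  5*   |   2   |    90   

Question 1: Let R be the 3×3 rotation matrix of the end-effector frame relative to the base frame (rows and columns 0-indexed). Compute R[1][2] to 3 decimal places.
End-effector z-axis (col 2 of R) = (-0.8660,0.5000,0.0000)
R[1][2] = 0.5000

0.500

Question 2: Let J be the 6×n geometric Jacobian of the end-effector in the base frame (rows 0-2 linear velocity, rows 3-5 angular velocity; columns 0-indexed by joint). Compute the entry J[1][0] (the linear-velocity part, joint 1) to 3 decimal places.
axis z_0 = ẑ; lever o_n−o_0 = (-1.8660,-1.2321,8.0000)
cross product → J_v[:, 0] = (1.2321,-1.8660,0.0000)
J_ω[:, 0] = z_0
entry J[1][0] = -1.8660

-1.866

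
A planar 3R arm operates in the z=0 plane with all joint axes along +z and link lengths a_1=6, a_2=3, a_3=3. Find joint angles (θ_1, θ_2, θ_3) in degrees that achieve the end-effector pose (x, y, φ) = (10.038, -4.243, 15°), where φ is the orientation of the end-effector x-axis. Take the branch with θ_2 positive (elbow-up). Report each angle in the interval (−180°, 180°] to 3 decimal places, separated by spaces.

-45.002 29.997 30.004

wrist centre = target − a_3·(cos φ, sin φ) = (7.1402, -5.0195)
cos θ_2 = (76.1777−6²−3²)/(2·6·3) = 0.8660; θ_2 = 29.9974° (elbow-up)
β = atan2(-5.0195,7.1402) = -35.1066°; ψ = atan2(1.4999,8.5981) = 9.8953°
θ_1 = β − ψ = -45.0018°
θ_3 = φ − θ_1 − θ_2 = 30.0044° (wrapped to (-180°,180°])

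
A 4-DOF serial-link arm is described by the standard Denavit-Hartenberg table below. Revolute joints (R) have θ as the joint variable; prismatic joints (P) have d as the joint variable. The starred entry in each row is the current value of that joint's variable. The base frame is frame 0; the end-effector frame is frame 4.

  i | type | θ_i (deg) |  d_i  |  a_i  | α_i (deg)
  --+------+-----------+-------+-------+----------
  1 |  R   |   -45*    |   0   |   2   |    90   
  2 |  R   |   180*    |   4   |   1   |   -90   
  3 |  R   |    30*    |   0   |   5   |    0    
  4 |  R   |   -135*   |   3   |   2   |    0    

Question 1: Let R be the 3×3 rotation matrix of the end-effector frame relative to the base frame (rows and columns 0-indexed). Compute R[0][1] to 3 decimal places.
-0.866

End-effector y-axis (col 1 of R) = (-0.8660,0.5000,0.0000)
R[0][1] = -0.8660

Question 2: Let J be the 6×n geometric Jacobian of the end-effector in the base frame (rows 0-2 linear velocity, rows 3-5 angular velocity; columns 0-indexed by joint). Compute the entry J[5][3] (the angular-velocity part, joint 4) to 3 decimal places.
-1.000

axis z_3 = (-0.0000,-0.0000,-1.0000); lever o_n−o_3 = (-1.0000,-1.7321,-3.0000)
cross product → J_v[:, 3] = (-1.7321,1.0000,0.0000)
J_ω[:, 3] = z_3
entry J[5][3] = -1.0000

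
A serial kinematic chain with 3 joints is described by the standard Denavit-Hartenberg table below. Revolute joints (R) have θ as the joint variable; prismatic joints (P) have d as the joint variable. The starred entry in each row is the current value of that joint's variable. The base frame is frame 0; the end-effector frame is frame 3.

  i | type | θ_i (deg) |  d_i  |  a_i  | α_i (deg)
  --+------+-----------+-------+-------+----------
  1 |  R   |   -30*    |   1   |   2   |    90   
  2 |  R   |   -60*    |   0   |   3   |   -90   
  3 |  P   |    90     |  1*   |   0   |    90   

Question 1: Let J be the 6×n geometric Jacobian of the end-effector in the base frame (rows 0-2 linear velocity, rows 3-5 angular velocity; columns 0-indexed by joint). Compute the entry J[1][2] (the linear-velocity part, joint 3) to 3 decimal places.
prismatic axis z_2 = (0.7500,-0.4330,0.5000)
J_v[:, 2] = z_2; J_ω[:, 2] = (0,0,0)
entry J[1][2] = -0.4330

-0.433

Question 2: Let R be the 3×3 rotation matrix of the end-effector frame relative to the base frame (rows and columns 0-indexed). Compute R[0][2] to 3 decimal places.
End-effector z-axis (col 2 of R) = (0.4330,-0.2500,-0.8660)
R[0][2] = 0.4330

0.433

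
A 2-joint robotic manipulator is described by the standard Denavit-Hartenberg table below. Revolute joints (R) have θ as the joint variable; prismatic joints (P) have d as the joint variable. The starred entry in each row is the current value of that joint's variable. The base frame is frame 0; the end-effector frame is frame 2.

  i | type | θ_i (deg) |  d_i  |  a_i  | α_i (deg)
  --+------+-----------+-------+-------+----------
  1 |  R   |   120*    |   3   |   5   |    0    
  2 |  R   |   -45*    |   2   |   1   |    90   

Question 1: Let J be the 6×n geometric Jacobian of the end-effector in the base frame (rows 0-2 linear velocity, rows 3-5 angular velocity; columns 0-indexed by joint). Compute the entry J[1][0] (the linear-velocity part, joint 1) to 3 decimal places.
-2.241

axis z_0 = ẑ; lever o_n−o_0 = (-2.2412,5.2961,5.0000)
cross product → J_v[:, 0] = (-5.2961,-2.2412,0.0000)
J_ω[:, 0] = z_0
entry J[1][0] = -2.2412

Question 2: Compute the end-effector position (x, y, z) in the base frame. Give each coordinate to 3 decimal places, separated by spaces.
after link 1: o_1 = (-2.5000, 4.3301, 3.0000)
after link 2: o_2 = (-2.2412, 5.2961, 5.0000)

-2.241 5.296 5.000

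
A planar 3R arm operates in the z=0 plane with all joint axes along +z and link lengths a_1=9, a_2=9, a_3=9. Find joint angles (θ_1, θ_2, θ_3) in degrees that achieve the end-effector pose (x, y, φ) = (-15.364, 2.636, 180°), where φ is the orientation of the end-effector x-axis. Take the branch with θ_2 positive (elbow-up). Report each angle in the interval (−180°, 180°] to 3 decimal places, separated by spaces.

wrist centre = target − a_3·(cos φ, sin φ) = (-6.3640, 2.6360)
cos θ_2 = (47.4490−9²−9²)/(2·9·9) = -0.7071; θ_2 = 134.9999° (elbow-up)
β = atan2(2.6360,-6.3640) = 157.5004°; ψ = atan2(6.3640,2.6361) = 67.4999°
θ_1 = β − ψ = 90.0005°
θ_3 = φ − θ_1 − θ_2 = -45.0004° (wrapped to (-180°,180°])

90.000 135.000 -45.000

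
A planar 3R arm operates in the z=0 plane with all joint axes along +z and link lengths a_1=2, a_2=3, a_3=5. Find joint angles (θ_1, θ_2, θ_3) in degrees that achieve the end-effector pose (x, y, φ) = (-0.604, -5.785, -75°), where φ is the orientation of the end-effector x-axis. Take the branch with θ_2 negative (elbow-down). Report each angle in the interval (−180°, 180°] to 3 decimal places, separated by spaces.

-60.015 -134.995 120.010

wrist centre = target − a_3·(cos φ, sin φ) = (-1.8981, -0.9554)
cos θ_2 = (4.5155−2²−3²)/(2·2·3) = -0.7070; θ_2 = -134.9947° (elbow-down)
β = atan2(-0.9554,-1.8981) = -153.2825°; ψ = atan2(-2.1215,-0.1211) = -93.2677°
θ_1 = β − ψ = -60.0148°
θ_3 = φ − θ_1 − θ_2 = 120.0095° (wrapped to (-180°,180°])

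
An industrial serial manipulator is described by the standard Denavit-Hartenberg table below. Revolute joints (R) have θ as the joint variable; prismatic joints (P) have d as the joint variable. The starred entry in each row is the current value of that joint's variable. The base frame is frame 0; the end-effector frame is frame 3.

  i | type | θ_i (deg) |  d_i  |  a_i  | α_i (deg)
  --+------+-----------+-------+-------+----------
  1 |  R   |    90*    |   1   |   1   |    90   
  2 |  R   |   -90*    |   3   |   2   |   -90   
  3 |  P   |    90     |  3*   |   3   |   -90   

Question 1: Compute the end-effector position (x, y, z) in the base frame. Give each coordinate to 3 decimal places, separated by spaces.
after link 1: o_1 = (0.0000, 1.0000, 1.0000)
after link 2: o_2 = (3.0000, 1.0000, -1.0000)
after link 3: o_3 = (0.0000, 4.0000, -1.0000)

0.000 4.000 -1.000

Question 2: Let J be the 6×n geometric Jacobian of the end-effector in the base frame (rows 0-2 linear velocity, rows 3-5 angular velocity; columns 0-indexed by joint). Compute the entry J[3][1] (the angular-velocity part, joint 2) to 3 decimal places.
axis z_1 = (1.0000,-0.0000,0.0000); lever o_n−o_1 = (0.0000,3.0000,-2.0000)
cross product → J_v[:, 1] = (-0.0000,2.0000,3.0000)
J_ω[:, 1] = z_1
entry J[3][1] = 1.0000

1.000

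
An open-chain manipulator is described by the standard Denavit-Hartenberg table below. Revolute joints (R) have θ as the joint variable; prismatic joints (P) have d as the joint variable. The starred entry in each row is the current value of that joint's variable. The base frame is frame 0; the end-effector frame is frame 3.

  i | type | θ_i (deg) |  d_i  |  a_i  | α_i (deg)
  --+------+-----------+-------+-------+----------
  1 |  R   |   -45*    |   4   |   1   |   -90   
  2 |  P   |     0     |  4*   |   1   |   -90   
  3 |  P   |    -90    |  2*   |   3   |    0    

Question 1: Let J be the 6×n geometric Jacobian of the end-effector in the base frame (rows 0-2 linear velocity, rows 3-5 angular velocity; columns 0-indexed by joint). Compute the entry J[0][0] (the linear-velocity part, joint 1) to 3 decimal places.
-3.536

axis z_0 = ẑ; lever o_n−o_0 = (6.3640,3.5355,2.0000)
cross product → J_v[:, 0] = (-3.5355,6.3640,0.0000)
J_ω[:, 0] = z_0
entry J[0][0] = -3.5355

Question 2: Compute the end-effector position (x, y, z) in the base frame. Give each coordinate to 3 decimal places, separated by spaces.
6.364 3.536 2.000

after link 1: o_1 = (0.7071, -0.7071, 4.0000)
after link 2: o_2 = (4.2426, 1.4142, 4.0000)
after link 3: o_3 = (6.3640, 3.5355, 2.0000)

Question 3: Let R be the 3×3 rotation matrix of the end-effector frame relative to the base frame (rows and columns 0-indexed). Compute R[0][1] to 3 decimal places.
0.707

End-effector y-axis (col 1 of R) = (0.7071,-0.7071,-0.0000)
R[0][1] = 0.7071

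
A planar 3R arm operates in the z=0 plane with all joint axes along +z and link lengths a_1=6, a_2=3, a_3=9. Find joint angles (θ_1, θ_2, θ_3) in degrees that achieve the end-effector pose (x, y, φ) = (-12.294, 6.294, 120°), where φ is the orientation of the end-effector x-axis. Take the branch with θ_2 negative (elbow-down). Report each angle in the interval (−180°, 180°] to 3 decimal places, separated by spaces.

-149.997 -60.005 -29.998

wrist centre = target − a_3·(cos φ, sin φ) = (-7.7940, -1.5002)
cos θ_2 = (62.9971−6²−3²)/(2·6·3) = 0.4999; θ_2 = -60.0053° (elbow-down)
β = atan2(-1.5002,-7.7940) = -169.1047°; ψ = atan2(-2.5982,7.4998) = -19.1081°
θ_1 = β − ψ = -149.9966°
θ_3 = φ − θ_1 − θ_2 = -29.9982° (wrapped to (-180°,180°])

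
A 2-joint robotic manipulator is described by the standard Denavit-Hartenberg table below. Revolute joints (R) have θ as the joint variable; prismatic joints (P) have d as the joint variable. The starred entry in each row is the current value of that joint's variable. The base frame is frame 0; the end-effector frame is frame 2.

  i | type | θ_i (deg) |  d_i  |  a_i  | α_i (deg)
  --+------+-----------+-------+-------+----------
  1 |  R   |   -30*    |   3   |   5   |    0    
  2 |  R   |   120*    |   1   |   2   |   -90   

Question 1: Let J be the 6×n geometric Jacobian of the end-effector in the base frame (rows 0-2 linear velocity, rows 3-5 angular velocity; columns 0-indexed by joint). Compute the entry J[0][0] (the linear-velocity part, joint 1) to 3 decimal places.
0.500

axis z_0 = ẑ; lever o_n−o_0 = (4.3301,-0.5000,4.0000)
cross product → J_v[:, 0] = (0.5000,4.3301,-0.0000)
J_ω[:, 0] = z_0
entry J[0][0] = 0.5000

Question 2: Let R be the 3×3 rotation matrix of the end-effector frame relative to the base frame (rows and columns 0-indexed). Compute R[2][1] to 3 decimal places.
-1.000

End-effector y-axis (col 1 of R) = (-0.0000,0.0000,-1.0000)
R[2][1] = -1.0000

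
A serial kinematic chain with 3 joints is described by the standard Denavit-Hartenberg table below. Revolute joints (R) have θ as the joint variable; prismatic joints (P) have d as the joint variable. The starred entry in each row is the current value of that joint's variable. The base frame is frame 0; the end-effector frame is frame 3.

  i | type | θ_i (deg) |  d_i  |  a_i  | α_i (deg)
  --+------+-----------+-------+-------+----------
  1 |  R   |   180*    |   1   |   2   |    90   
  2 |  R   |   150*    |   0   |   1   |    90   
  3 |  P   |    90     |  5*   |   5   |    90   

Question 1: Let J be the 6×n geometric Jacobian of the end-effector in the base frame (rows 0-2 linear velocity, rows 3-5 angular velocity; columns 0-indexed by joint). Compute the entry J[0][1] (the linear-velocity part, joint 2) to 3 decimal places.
4.830

axis z_1 = (0.0000,1.0000,0.0000); lever o_n−o_1 = (-1.6340,5.0000,4.8301)
cross product → J_v[:, 1] = (4.8301,-0.0000,1.6340)
J_ω[:, 1] = z_1
entry J[0][1] = 4.8301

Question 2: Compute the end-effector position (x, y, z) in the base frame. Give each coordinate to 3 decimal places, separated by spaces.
after link 1: o_1 = (-2.0000, 0.0000, 1.0000)
after link 2: o_2 = (-1.1340, 0.0000, 1.5000)
after link 3: o_3 = (-3.6340, 5.0000, 5.8301)

-3.634 5.000 5.830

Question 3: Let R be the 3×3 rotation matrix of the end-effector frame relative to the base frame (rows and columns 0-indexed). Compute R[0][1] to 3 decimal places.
End-effector y-axis (col 1 of R) = (-0.5000,0.0000,0.8660)
R[0][1] = -0.5000

-0.500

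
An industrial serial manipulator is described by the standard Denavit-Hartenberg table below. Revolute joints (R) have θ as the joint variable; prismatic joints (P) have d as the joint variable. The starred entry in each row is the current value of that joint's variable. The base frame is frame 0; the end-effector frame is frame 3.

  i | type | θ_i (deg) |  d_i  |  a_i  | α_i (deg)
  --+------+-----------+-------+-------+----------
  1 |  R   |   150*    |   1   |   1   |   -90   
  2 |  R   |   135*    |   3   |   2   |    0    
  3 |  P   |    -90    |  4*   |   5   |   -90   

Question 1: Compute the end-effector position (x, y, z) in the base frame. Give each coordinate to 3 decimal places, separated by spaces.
after link 1: o_1 = (-0.8660, 0.5000, 1.0000)
after link 2: o_2 = (-1.1413, -2.8052, -0.4142)
after link 3: o_3 = (-6.2031, -4.5015, -3.9497)

-6.203 -4.502 -3.950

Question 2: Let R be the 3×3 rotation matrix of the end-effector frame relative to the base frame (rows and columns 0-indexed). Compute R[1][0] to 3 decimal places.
End-effector x-axis (col 0 of R) = (-0.6124,0.3536,-0.7071)
R[1][0] = 0.3536

0.354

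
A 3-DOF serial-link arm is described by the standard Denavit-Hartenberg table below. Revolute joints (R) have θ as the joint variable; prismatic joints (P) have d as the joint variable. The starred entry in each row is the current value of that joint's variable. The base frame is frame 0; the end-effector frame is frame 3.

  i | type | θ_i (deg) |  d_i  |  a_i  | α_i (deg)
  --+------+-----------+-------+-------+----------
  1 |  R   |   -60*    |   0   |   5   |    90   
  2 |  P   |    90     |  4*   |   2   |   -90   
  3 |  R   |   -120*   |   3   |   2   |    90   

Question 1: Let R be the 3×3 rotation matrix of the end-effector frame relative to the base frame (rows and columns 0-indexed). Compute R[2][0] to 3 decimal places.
End-effector x-axis (col 0 of R) = (-0.7500,-0.4330,-0.5000)
R[2][0] = -0.5000

-0.500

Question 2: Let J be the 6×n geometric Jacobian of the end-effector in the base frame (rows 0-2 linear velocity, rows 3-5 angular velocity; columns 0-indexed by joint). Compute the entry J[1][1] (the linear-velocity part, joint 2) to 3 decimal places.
prismatic axis z_1 = (-0.8660,-0.5000,0.0000)
J_v[:, 1] = z_1; J_ω[:, 1] = (0,0,0)
entry J[1][1] = -0.5000

-0.500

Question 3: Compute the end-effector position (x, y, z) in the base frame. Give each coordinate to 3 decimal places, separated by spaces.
after link 1: o_1 = (2.5000, -4.3301, 0.0000)
after link 2: o_2 = (-0.9641, -6.3301, 2.0000)
after link 3: o_3 = (-3.9641, -4.5981, 1.0000)

-3.964 -4.598 1.000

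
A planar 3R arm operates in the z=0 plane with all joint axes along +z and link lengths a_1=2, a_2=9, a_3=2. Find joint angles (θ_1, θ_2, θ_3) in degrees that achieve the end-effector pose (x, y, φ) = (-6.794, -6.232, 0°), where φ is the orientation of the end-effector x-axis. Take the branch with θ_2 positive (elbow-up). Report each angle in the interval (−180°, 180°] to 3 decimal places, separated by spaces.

-169.365 30.015 139.350

wrist centre = target − a_3·(cos φ, sin φ) = (-8.7940, -6.2320)
cos θ_2 = (116.1723−2²−9²)/(2·2·9) = 0.8659; θ_2 = 30.0148° (elbow-up)
β = atan2(-6.2320,-8.7940) = -144.6761°; ψ = atan2(4.5020,9.7931) = 24.6889°
θ_1 = β − ψ = -169.3651°
θ_3 = φ − θ_1 − θ_2 = 139.3503° (wrapped to (-180°,180°])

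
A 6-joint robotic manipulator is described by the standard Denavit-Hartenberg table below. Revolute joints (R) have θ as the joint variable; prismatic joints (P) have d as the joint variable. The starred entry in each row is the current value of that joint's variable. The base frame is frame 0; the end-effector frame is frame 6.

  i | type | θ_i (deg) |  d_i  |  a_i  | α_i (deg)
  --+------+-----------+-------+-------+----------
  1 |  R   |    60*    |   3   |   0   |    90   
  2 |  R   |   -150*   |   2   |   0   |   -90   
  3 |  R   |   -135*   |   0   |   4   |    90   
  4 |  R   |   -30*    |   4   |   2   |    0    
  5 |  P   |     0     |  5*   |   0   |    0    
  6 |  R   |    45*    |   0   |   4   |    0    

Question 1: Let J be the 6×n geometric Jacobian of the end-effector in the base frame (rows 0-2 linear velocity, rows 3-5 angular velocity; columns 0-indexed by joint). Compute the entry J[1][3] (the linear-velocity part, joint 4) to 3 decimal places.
2.417

axis z_3 = (-0.3062,0.8839,0.3536); lever o_n−o_3 = (2.3932,8.9594,5.1298)
cross product → J_v[:, 3] = (1.3665,2.4168,-4.8585)
J_ω[:, 3] = z_3
entry J[1][3] = 2.4168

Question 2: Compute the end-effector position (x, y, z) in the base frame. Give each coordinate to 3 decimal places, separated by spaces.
7.799 8.667 9.544

after link 1: o_1 = (0.0000, 0.0000, 3.0000)
after link 2: o_2 = (1.7321, -1.0000, 3.0000)
after link 3: o_3 = (5.4063, -0.2929, 4.4142)
after link 4: o_4 = (5.5225, 3.1158, 7.3068)
after link 5: o_5 = (3.9916, 7.5352, 9.0746)
after link 6: o_6 = (7.7995, 8.6665, 9.5440)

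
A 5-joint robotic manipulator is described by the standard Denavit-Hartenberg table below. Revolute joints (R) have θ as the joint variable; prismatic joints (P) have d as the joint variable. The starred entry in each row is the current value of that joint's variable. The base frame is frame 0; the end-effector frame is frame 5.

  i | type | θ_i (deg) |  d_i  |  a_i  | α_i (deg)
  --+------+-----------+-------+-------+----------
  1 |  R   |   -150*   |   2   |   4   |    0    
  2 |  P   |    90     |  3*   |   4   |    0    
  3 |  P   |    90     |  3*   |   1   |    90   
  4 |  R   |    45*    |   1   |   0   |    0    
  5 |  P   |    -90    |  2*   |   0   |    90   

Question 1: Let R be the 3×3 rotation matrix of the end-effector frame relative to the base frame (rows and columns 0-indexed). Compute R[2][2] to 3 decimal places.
-0.707

End-effector z-axis (col 2 of R) = (-0.6124,-0.3536,-0.7071)
R[2][2] = -0.7071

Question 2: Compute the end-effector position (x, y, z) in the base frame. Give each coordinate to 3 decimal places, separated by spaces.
0.902 -7.562 8.000

after link 1: o_1 = (-3.4641, -2.0000, 2.0000)
after link 2: o_2 = (-1.4641, -5.4641, 5.0000)
after link 3: o_3 = (-0.5981, -4.9641, 8.0000)
after link 4: o_4 = (-0.0981, -5.8301, 8.0000)
after link 5: o_5 = (0.9019, -7.5622, 8.0000)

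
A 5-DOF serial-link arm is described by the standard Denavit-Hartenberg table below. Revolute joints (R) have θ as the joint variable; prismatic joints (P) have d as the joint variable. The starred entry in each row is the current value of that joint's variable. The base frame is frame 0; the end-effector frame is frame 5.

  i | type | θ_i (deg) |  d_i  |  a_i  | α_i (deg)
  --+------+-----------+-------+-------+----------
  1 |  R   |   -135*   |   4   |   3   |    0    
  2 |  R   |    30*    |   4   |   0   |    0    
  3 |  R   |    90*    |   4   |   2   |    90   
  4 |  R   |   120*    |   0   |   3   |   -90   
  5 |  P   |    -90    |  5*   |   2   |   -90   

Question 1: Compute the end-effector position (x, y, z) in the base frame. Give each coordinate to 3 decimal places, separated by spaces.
-6.339 -3.062 12.098

after link 1: o_1 = (-2.1213, -2.1213, 4.0000)
after link 2: o_2 = (-2.1213, -2.1213, 8.0000)
after link 3: o_3 = (-0.1895, -2.6390, 12.0000)
after link 4: o_4 = (-1.6384, -2.2507, 14.5981)
after link 5: o_5 = (-6.3386, -3.0619, 12.0981)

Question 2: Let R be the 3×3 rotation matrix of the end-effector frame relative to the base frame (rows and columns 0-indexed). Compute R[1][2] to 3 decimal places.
End-effector z-axis (col 2 of R) = (-0.4830,0.1294,0.8660)
R[1][2] = 0.1294

0.129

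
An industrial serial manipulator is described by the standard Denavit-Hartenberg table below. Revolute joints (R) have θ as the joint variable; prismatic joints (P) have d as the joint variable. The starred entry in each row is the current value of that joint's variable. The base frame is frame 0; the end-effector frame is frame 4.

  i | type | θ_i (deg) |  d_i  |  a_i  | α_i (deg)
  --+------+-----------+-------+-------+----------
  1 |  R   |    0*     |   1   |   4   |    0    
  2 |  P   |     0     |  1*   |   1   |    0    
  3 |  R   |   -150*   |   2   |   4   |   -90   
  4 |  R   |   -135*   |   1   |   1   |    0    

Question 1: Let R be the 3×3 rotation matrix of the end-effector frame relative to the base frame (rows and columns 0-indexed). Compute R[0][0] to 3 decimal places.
0.612

End-effector x-axis (col 0 of R) = (0.6124,0.3536,0.7071)
R[0][0] = 0.6124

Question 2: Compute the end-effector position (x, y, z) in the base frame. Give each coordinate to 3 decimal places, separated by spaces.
after link 1: o_1 = (4.0000, 0.0000, 1.0000)
after link 2: o_2 = (5.0000, 0.0000, 2.0000)
after link 3: o_3 = (1.5359, -2.0000, 4.0000)
after link 4: o_4 = (2.6483, -2.5125, 4.7071)

2.648 -2.512 4.707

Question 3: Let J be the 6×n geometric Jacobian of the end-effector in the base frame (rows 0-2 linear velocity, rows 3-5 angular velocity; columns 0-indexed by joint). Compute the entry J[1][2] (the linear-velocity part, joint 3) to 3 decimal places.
axis z_2 = (0.0000,0.0000,1.0000); lever o_n−o_2 = (-2.3517,-2.5125,2.7071)
cross product → J_v[:, 2] = (2.5125,-2.3517,0.0000)
J_ω[:, 2] = z_2
entry J[1][2] = -2.3517

-2.352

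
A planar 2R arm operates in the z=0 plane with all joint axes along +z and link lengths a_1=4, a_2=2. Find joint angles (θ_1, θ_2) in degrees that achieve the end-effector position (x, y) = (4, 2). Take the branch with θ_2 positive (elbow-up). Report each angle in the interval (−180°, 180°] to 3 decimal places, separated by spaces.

cos θ_2 = (20.0000−4²−2²)/(2·4·2) = 0.0000; θ_2 = 90.0000° (elbow-up)
β = atan2(2.0000,4.0000) = 26.5651°; ψ = atan2(2.0000,4.0000) = 26.5651°
θ_1 = β − ψ = 0.0000°

0.000 90.000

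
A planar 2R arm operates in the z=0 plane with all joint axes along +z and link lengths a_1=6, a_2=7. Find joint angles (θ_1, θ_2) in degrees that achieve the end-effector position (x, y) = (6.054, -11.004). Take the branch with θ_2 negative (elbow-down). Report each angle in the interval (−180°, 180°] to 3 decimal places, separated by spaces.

cos θ_2 = (157.7389−6²−7²)/(2·6·7) = 0.8659; θ_2 = -30.0098° (elbow-down)
β = atan2(-11.0040,6.0540) = -61.1820°; ψ = atan2(-3.5010,12.0616) = -16.1861°
θ_1 = β − ψ = -44.9959°

-44.996 -30.010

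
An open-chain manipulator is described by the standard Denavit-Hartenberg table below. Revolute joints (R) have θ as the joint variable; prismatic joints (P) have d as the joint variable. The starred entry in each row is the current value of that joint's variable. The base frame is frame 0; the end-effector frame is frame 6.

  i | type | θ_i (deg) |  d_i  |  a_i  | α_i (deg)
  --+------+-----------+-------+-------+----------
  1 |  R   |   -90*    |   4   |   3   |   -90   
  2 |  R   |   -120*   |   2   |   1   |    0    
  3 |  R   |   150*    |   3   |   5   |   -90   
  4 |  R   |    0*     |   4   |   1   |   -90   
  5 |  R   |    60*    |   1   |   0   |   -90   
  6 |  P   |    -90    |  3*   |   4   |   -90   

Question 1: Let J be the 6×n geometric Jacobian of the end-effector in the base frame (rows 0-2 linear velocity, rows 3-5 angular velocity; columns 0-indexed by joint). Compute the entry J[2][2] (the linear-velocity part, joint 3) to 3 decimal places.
axis z_2 = (1.0000,0.0000,0.0000); lever o_n−o_2 = (-2.0000,-1.6962,-3.8660)
cross product → J_v[:, 2] = (-0.0000,3.8660,-1.6962)
J_ω[:, 2] = z_2
entry J[2][2] = -1.6962

-1.696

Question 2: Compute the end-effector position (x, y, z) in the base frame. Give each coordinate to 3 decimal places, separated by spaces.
after link 1: o_1 = (0.0000, -3.0000, 4.0000)
after link 2: o_2 = (2.0000, -2.5000, 4.8660)
after link 3: o_3 = (5.0000, -6.8301, 2.3660)
after link 4: o_4 = (5.0000, -5.6962, -1.5981)
after link 5: o_5 = (4.0000, -5.6962, -1.5981)
after link 6: o_6 = (-0.0000, -4.1962, 1.0000)

-0.000 -4.196 1.000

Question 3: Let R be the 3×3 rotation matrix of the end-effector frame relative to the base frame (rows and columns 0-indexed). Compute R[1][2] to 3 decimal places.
End-effector z-axis (col 2 of R) = (-0.0000,-0.8660,0.5000)
R[1][2] = -0.8660

-0.866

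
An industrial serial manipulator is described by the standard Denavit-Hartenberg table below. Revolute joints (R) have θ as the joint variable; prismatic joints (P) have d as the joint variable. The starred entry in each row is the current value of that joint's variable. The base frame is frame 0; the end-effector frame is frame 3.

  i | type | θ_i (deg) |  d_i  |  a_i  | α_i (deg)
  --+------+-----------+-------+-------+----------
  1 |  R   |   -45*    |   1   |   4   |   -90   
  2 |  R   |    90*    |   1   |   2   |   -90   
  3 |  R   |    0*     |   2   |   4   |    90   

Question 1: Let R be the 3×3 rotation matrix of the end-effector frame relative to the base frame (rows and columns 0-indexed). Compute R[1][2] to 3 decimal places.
End-effector z-axis (col 2 of R) = (0.7071,0.7071,0.0000)
R[1][2] = 0.7071

0.707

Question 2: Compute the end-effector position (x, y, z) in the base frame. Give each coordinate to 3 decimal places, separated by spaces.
2.121 -0.707 -5.000

after link 1: o_1 = (2.8284, -2.8284, 1.0000)
after link 2: o_2 = (3.5355, -2.1213, -1.0000)
after link 3: o_3 = (2.1213, -0.7071, -5.0000)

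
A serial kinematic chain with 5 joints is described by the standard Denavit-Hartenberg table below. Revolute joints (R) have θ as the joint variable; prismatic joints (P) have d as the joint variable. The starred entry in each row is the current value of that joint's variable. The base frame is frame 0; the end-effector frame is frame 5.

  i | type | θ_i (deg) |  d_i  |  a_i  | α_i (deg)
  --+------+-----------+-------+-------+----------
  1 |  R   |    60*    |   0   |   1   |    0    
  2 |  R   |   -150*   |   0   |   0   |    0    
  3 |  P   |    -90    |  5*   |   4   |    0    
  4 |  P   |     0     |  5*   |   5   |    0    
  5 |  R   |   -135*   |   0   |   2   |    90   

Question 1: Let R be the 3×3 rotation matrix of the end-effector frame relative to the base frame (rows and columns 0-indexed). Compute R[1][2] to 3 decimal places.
End-effector z-axis (col 2 of R) = (0.7071,-0.7071,0.0000)
R[1][2] = -0.7071

-0.707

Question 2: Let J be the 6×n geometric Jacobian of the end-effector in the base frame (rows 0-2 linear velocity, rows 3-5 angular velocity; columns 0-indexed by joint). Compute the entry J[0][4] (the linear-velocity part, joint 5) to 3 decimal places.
-1.414

axis z_4 = (0.0000,0.0000,1.0000); lever o_n−o_4 = (1.4142,1.4142,0.0000)
cross product → J_v[:, 4] = (-1.4142,1.4142,0.0000)
J_ω[:, 4] = z_4
entry J[0][4] = -1.4142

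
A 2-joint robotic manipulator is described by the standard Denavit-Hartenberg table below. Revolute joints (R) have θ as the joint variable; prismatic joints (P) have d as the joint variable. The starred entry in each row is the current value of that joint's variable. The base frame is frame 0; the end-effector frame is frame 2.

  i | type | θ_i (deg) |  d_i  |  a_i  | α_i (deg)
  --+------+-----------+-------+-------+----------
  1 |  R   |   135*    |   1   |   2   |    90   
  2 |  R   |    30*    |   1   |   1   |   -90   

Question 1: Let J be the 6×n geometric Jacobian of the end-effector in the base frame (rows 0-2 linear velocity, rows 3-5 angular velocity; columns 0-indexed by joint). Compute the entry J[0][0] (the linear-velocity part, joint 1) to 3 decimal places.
axis z_0 = ẑ; lever o_n−o_0 = (-1.3195,2.7337,1.5000)
cross product → J_v[:, 0] = (-2.7337,-1.3195,0.0000)
J_ω[:, 0] = z_0
entry J[0][0] = -2.7337

-2.734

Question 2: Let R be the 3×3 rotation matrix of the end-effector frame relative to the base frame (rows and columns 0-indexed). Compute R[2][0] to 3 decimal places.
0.500

End-effector x-axis (col 0 of R) = (-0.6124,0.6124,0.5000)
R[2][0] = 0.5000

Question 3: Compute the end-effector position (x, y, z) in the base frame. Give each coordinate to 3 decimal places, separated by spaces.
after link 1: o_1 = (-1.4142, 1.4142, 1.0000)
after link 2: o_2 = (-1.3195, 2.7337, 1.5000)

-1.319 2.734 1.500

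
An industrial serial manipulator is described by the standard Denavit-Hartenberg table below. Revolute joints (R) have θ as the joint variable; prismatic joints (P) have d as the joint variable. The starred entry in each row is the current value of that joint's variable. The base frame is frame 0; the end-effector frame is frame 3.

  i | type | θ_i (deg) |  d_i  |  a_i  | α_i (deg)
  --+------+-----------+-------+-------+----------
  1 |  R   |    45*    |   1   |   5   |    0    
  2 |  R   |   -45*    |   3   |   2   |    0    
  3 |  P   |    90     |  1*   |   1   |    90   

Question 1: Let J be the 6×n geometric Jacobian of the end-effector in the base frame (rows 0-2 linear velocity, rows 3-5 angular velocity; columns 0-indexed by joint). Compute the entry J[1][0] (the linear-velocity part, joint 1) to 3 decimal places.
axis z_0 = ẑ; lever o_n−o_0 = (5.5355,4.5355,5.0000)
cross product → J_v[:, 0] = (-4.5355,5.5355,0.0000)
J_ω[:, 0] = z_0
entry J[1][0] = 5.5355

5.536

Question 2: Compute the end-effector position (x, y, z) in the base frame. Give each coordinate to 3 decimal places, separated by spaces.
after link 1: o_1 = (3.5355, 3.5355, 1.0000)
after link 2: o_2 = (5.5355, 3.5355, 4.0000)
after link 3: o_3 = (5.5355, 4.5355, 5.0000)

5.536 4.536 5.000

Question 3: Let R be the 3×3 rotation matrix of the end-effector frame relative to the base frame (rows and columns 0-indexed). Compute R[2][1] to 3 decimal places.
1.000

End-effector y-axis (col 1 of R) = (-0.0000,0.0000,1.0000)
R[2][1] = 1.0000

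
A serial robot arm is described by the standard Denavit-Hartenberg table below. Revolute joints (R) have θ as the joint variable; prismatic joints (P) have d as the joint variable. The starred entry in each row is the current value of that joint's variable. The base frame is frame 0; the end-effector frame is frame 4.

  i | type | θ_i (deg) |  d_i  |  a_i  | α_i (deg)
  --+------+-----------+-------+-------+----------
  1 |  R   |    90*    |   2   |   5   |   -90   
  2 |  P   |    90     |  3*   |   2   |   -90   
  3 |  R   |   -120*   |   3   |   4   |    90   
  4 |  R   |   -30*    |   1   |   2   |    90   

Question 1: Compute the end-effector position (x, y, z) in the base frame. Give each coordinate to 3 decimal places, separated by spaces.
after link 1: o_1 = (0.0000, 5.0000, 2.0000)
after link 2: o_2 = (-3.0000, 5.0000, 0.0000)
after link 3: o_3 = (-6.4641, 2.0000, 2.0000)
after link 4: o_4 = (-7.4641, 3.0000, 3.7321)

-7.464 3.000 3.732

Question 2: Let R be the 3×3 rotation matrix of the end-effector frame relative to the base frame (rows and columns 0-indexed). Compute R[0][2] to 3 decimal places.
End-effector z-axis (col 2 of R) = (0.4330,0.8660,-0.2500)
R[0][2] = 0.4330

0.433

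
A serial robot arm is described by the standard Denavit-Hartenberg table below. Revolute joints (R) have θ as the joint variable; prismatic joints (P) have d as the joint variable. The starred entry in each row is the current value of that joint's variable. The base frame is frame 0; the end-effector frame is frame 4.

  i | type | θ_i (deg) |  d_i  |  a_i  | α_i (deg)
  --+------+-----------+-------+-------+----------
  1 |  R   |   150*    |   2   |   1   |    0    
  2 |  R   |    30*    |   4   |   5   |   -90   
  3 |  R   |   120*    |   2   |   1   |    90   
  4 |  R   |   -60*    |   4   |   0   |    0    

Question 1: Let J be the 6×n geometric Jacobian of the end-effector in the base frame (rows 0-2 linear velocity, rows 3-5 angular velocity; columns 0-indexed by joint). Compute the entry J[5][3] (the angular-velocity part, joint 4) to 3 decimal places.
-0.500

axis z_3 = (-0.8660,-0.0000,-0.5000); lever o_n−o_3 = (-3.4641,-0.0000,-2.0000)
cross product → J_v[:, 3] = (-0.0000,-0.0000,0.0000)
J_ω[:, 3] = z_3
entry J[5][3] = -0.5000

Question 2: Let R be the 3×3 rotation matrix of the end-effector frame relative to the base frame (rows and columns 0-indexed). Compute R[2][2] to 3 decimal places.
End-effector z-axis (col 2 of R) = (-0.8660,-0.0000,-0.5000)
R[2][2] = -0.5000

-0.500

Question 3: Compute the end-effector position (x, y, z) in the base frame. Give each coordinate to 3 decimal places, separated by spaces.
after link 1: o_1 = (-0.8660, 0.5000, 2.0000)
after link 2: o_2 = (-5.8660, 0.5000, 6.0000)
after link 3: o_3 = (-5.3660, -1.5000, 5.1340)
after link 4: o_4 = (-8.8301, -1.5000, 3.1340)

-8.830 -1.500 3.134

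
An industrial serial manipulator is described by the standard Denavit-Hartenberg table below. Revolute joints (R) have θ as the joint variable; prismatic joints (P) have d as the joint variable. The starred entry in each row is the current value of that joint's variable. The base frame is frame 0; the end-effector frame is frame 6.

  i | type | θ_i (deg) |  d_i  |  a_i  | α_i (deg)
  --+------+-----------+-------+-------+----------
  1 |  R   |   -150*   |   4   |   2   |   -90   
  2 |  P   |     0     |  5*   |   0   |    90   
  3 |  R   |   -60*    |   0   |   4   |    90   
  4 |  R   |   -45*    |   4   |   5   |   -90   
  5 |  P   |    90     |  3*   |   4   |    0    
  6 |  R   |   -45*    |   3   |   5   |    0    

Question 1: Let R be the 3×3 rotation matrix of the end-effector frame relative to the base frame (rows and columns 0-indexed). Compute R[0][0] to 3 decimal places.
-0.787

End-effector x-axis (col 0 of R) = (-0.7866,-0.3624,-0.5000)
R[0][0] = -0.7866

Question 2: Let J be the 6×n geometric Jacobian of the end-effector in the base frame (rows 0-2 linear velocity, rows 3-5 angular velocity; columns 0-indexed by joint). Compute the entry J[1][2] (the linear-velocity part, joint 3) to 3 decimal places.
-14.133

axis z_2 = (0.0000,0.0000,1.0000); lever o_n−o_2 = (-14.1330,4.0772,-1.7929)
cross product → J_v[:, 2] = (-4.0772,-14.1330,0.0000)
J_ω[:, 2] = z_2
entry J[1][2] = -14.1330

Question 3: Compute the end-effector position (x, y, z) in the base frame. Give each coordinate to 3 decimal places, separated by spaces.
-13.365 -1.253 2.207

after link 1: o_1 = (-1.7321, -1.0000, 4.0000)
after link 2: o_2 = (0.7679, -5.3301, 4.0000)
after link 3: o_3 = (-2.6962, -3.3301, 4.0000)
after link 4: o_4 = (-3.7580, 1.9017, 0.4645)
after link 5: o_5 = (-7.5951, -0.5017, 2.5858)
after link 6: o_6 = (-13.3651, -1.2529, 2.2071)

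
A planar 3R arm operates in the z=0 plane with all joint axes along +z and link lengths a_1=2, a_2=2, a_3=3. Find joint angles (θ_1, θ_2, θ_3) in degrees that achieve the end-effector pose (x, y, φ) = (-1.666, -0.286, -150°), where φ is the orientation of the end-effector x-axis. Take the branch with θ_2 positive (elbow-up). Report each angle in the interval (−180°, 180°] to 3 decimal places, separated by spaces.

wrist centre = target − a_3·(cos φ, sin φ) = (0.9321, 1.2140)
cos θ_2 = (2.3426−2²−2²)/(2·2·2) = -0.7072; θ_2 = 135.0059° (elbow-up)
β = atan2(1.2140,0.9321) = 52.4839°; ψ = atan2(1.4141,0.5856) = 67.5030°
θ_1 = β − ψ = -15.0190°
θ_3 = φ − θ_1 − θ_2 = 90.0131° (wrapped to (-180°,180°])

-15.019 135.006 90.013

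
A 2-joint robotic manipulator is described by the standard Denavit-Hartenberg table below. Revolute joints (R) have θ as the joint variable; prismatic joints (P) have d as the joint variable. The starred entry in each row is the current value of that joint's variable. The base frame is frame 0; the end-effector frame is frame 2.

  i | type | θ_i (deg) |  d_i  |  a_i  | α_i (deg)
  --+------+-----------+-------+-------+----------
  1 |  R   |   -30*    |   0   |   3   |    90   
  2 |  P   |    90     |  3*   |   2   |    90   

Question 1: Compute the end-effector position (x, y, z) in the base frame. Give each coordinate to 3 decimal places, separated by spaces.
1.098 -4.098 2.000

after link 1: o_1 = (2.5981, -1.5000, 0.0000)
after link 2: o_2 = (1.0981, -4.0981, 2.0000)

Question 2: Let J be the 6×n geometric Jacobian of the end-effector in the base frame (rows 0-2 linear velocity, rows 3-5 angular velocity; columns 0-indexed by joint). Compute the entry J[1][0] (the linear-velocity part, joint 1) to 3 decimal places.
axis z_0 = ẑ; lever o_n−o_0 = (1.0981,-4.0981,2.0000)
cross product → J_v[:, 0] = (4.0981,1.0981,-0.0000)
J_ω[:, 0] = z_0
entry J[1][0] = 1.0981

1.098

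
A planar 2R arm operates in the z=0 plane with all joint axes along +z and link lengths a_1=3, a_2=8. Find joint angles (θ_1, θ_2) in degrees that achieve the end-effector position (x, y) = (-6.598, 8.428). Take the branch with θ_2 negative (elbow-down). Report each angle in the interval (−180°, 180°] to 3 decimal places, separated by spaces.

cos θ_2 = (114.5648−3²−8²)/(2·3·8) = 0.8659; θ_2 = -30.0106° (elbow-down)
β = atan2(8.4280,-6.5980) = 128.0562°; ψ = atan2(-4.0013,9.9275) = -21.9520°
θ_1 = β − ψ = 150.0082°

150.008 -30.011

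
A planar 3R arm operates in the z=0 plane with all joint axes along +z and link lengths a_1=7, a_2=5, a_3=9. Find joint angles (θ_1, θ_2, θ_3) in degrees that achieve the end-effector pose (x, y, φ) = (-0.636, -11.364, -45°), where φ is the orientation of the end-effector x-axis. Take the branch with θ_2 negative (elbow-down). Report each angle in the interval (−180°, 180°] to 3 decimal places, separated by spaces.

wrist centre = target − a_3·(cos φ, sin φ) = (-7.0000, -5.0000)
cos θ_2 = (73.9998−7²−5²)/(2·7·5) = -0.0000; θ_2 = -90.0001° (elbow-down)
β = atan2(-5.0000,-7.0000) = -144.4620°; ψ = atan2(-5.0000,7.0000) = -35.5377°
θ_1 = β − ψ = -108.9242°
θ_3 = φ − θ_1 − θ_2 = 153.9244° (wrapped to (-180°,180°])

-108.924 -90.000 153.924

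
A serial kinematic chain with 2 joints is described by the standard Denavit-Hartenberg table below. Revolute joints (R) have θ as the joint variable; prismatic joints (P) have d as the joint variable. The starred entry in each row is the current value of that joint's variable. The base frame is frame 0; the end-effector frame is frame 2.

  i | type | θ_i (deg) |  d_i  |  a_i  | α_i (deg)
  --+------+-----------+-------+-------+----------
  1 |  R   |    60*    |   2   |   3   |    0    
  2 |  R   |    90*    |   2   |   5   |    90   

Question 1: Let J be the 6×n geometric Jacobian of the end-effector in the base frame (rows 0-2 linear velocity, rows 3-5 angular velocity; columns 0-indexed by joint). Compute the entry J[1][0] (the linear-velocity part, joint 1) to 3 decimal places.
axis z_0 = ẑ; lever o_n−o_0 = (-2.8301,5.0981,4.0000)
cross product → J_v[:, 0] = (-5.0981,-2.8301,0.0000)
J_ω[:, 0] = z_0
entry J[1][0] = -2.8301

-2.830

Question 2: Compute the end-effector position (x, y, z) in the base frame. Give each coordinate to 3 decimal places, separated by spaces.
after link 1: o_1 = (1.5000, 2.5981, 2.0000)
after link 2: o_2 = (-2.8301, 5.0981, 4.0000)

-2.830 5.098 4.000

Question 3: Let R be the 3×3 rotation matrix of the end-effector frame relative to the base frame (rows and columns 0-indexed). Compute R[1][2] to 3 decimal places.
End-effector z-axis (col 2 of R) = (0.5000,0.8660,0.0000)
R[1][2] = 0.8660

0.866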